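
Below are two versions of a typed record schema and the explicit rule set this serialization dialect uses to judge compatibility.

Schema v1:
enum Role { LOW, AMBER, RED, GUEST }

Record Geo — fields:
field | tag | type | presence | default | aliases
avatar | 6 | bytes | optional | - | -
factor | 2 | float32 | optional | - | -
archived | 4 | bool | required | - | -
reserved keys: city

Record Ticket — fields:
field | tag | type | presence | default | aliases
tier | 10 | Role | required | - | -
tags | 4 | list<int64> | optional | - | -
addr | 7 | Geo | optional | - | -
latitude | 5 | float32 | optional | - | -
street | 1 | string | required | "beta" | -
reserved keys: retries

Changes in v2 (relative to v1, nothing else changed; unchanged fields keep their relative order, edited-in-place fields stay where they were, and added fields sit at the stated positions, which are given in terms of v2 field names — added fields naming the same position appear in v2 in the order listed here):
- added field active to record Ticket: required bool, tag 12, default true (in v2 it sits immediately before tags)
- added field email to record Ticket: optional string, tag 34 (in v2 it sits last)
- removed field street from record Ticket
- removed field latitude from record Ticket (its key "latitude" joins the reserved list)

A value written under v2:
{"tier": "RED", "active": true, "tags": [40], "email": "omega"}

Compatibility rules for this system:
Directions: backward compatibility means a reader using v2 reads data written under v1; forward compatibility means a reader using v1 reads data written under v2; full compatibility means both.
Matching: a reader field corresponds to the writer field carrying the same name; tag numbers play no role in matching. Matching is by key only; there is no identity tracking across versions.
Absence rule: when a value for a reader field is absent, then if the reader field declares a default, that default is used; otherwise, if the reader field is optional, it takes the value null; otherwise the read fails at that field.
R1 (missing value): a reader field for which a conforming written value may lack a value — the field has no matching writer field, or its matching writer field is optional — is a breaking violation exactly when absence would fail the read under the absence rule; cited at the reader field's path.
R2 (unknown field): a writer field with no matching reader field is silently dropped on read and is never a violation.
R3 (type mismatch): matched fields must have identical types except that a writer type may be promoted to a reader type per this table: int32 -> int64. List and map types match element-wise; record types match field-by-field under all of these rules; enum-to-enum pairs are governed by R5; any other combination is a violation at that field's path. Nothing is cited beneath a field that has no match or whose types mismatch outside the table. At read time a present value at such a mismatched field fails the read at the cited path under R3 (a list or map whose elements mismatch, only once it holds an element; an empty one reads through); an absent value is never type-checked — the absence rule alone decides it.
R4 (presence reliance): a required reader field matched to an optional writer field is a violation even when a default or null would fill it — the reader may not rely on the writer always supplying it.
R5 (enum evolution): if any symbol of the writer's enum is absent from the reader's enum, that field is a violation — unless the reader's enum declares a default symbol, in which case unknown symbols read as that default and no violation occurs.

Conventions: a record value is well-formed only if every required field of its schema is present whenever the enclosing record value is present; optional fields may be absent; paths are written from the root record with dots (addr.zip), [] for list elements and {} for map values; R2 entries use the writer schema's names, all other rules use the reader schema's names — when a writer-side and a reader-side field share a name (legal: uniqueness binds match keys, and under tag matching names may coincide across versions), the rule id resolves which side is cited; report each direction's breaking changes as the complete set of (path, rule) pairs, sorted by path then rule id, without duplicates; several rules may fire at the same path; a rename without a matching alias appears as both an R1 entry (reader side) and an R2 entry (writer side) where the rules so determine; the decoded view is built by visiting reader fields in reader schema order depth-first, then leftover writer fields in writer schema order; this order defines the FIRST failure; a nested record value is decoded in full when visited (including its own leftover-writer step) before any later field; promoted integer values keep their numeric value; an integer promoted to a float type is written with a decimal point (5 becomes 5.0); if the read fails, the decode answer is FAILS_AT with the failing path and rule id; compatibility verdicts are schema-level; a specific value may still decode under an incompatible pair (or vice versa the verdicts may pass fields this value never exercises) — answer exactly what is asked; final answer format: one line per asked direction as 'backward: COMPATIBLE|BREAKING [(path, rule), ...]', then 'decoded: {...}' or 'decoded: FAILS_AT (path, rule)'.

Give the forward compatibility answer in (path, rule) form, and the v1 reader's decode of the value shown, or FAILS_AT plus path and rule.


the writer's type comes first in each Ticket pair
forward pass over Ticket, reader schema v1, writer schema v2:
  Role -> Role, writer required: tier aligns to tier
  list<int64> -> list<int64>, writer optional: tags aligns to tags
  Geo -> Geo, writer optional: addr aligns to addr
  latitude: no writer match
  street: no writer match
  writer active: unknown to reader
  writer email: unknown to reader
  bytes -> bytes, writer optional: addr.avatar aligns to addr.avatar
  float32 -> float32, writer optional: addr.factor aligns to addr.factor
  bool -> bool, writer required: addr.archived aligns to addr.archived
  => forward verdict for Ticket: COMPATIBLE, no violations
decode (reader v1):
  tier := "RED"
  tags := [40]
  addr := null (not supplied -> null)
  latitude := null (not supplied -> null)
  street := "beta" (no value, default fills)
  writer active: unmatched, discarded
  writer email: unmatched, discarded
  => decoded: {"tier": "RED", "tags": [40], "addr": null, "latitude": null, "street": "beta"}
checking off the Ticket differences that do not matter here:
  added field email to record Ticket: optional string, tag 34 (in v2 it sits last) -> fires no rule on Ticket, leaving the asked answer as it is
  added field active to record Ticket: required bool, tag 12, default true (in v2 it sits immediately before tags) -> fires no rule on Ticket, leaving the asked answer as it is
  removed field street from record Ticket -> fires no rule on Ticket, leaving the asked answer as it is
  removed field latitude from record Ticket (its key "latitude" joins the reserved list) -> fires no rule on Ticket, leaving the asked answer as it is

forward: COMPATIBLE []; decoded: {"tier": "RED", "tags": [40], "addr": null, "latitude": null, "street": "beta"}


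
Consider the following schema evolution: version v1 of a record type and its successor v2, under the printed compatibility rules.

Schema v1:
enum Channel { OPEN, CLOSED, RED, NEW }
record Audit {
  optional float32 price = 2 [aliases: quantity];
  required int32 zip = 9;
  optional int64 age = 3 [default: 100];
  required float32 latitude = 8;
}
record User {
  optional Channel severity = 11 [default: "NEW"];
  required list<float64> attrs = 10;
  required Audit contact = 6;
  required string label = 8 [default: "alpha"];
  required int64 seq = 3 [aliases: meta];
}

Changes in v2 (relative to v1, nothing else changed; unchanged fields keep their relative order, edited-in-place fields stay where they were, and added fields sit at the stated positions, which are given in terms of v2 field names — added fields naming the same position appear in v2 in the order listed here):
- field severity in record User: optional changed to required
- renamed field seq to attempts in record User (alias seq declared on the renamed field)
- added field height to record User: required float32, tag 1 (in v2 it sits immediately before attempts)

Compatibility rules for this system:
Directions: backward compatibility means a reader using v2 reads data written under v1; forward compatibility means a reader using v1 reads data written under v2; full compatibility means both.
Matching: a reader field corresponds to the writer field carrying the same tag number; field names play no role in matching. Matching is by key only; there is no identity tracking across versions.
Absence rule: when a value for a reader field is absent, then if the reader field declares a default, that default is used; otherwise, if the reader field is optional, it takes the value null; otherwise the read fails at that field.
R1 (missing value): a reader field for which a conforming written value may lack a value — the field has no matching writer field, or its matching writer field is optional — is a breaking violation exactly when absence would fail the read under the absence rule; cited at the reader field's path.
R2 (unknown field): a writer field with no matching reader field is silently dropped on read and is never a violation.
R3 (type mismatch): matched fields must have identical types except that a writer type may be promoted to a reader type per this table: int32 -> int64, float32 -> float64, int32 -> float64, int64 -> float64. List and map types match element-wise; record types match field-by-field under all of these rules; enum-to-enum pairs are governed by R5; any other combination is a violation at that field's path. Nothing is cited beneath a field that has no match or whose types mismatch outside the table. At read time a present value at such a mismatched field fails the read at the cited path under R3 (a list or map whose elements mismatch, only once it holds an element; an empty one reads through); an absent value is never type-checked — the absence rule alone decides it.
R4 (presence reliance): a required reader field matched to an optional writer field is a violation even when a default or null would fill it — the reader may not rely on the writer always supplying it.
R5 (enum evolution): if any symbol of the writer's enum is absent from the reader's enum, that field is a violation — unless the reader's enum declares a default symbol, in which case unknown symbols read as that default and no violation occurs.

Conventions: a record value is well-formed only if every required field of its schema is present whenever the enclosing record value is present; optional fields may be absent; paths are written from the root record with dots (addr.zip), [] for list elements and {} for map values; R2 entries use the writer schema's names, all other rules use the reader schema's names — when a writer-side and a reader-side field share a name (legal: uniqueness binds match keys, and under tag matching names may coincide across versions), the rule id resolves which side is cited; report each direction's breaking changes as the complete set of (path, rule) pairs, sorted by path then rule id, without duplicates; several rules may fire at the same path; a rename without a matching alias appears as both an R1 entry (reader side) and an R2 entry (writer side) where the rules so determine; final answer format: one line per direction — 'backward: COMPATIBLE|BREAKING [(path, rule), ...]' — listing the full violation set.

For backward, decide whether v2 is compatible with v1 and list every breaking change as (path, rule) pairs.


the writer's type comes first in each User pair
backward on User — v2 reading data written by v1:
  severity: paired with writer severity (Channel -> Channel; writer optional)
  attrs: paired with writer attrs (list<float64> -> list<float64>; writer required)
  contact: paired with writer contact (Audit -> Audit; writer required)
  label: paired with writer label (string -> string; writer required)
  height: no writer match
  attempts: paired with writer seq (int64 -> int64; writer required)
  contact.price: paired with writer contact.price (float32 -> float32; writer optional)
  contact.zip: paired with writer contact.zip (int32 -> int32; writer required)
  contact.age: paired with writer contact.age (int64 -> int64; writer optional)
  contact.latitude: paired with writer contact.latitude (float32 -> float32; writer required)
  rule R1 violated at height
  rule R4 violated at severity
  => backward verdict for User: BREAKING, 2 violation(s)
checking off the User differences that do not matter here:
  renamed field seq to attempts in record User (alias seq declared on the renamed field) -> no rule fires on it in User's dialect; the asked verdict holds

backward: BREAKING [(height, R1), (severity, R4)]


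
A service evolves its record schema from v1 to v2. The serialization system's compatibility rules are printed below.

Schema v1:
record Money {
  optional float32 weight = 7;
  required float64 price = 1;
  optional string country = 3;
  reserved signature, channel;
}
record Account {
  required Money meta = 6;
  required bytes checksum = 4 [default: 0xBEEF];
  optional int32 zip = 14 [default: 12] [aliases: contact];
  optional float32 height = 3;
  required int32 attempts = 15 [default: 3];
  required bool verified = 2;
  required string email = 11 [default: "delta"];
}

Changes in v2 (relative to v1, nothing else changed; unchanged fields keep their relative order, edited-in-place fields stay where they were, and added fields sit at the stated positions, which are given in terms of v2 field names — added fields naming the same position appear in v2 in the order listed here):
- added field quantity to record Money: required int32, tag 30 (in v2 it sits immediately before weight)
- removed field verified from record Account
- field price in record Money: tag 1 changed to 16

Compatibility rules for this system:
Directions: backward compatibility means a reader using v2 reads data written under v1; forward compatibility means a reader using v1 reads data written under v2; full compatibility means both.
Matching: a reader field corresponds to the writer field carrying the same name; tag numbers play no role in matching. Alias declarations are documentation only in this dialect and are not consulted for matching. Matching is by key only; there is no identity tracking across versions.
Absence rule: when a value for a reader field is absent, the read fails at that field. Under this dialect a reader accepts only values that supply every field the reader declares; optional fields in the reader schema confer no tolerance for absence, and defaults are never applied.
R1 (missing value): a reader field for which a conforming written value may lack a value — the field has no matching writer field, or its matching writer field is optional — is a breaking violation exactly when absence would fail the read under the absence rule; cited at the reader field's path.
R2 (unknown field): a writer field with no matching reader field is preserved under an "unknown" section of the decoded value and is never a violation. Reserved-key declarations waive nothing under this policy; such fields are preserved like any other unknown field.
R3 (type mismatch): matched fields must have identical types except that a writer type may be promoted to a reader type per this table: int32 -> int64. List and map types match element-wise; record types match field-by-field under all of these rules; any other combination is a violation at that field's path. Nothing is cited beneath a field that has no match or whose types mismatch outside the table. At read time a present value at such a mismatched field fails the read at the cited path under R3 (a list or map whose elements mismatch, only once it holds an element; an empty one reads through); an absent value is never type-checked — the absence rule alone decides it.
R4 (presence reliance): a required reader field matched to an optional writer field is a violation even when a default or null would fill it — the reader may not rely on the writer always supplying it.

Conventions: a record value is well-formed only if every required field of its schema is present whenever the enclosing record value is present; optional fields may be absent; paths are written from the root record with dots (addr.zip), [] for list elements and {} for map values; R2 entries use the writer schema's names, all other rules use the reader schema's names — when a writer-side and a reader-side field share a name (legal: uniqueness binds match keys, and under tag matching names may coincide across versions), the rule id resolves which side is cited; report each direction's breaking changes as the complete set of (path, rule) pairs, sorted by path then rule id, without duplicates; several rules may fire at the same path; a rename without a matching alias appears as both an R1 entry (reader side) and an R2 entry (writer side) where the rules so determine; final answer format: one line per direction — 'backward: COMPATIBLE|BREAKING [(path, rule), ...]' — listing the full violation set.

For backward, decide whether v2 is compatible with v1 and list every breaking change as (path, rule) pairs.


in Account below, arrows point writer -> reader
backward pass over Account, reader schema v2, writer schema v1:
  meta <- meta (Money -> Money, writer required)
  checksum <- checksum (bytes -> bytes, writer required)
  zip <- zip (int32 -> int32, writer optional)
  height <- height (float32 -> float32, writer optional)
  attempts <- attempts (int32 -> int32, writer required)
  email <- email (string -> string, writer required)
  verified (writer side), unknown to reader
  meta.quantity: no writer match
  meta.weight <- meta.weight (float32 -> float32, writer optional)
  meta.price <- meta.price (float64 -> float64, writer required)
  meta.country <- meta.country (string -> string, writer optional)
  R1 fires at height
  R1 fires at meta.country
  R1 fires at meta.quantity
  R1 fires at meta.weight
  R1 fires at zip
  backward on Account therefore BREAKING (5)
checking off the Account differences that do not matter here:
  removed field verified from record Account -> affects forward compatibility only, which is not asked
  field price in record Money: tag 1 changed to 16 -> inert for the asked Account verdict: nothing fires

backward: BREAKING [(height, R1), (meta.country, R1), (meta.quantity, R1), (meta.weight, R1), (zip, R1)]


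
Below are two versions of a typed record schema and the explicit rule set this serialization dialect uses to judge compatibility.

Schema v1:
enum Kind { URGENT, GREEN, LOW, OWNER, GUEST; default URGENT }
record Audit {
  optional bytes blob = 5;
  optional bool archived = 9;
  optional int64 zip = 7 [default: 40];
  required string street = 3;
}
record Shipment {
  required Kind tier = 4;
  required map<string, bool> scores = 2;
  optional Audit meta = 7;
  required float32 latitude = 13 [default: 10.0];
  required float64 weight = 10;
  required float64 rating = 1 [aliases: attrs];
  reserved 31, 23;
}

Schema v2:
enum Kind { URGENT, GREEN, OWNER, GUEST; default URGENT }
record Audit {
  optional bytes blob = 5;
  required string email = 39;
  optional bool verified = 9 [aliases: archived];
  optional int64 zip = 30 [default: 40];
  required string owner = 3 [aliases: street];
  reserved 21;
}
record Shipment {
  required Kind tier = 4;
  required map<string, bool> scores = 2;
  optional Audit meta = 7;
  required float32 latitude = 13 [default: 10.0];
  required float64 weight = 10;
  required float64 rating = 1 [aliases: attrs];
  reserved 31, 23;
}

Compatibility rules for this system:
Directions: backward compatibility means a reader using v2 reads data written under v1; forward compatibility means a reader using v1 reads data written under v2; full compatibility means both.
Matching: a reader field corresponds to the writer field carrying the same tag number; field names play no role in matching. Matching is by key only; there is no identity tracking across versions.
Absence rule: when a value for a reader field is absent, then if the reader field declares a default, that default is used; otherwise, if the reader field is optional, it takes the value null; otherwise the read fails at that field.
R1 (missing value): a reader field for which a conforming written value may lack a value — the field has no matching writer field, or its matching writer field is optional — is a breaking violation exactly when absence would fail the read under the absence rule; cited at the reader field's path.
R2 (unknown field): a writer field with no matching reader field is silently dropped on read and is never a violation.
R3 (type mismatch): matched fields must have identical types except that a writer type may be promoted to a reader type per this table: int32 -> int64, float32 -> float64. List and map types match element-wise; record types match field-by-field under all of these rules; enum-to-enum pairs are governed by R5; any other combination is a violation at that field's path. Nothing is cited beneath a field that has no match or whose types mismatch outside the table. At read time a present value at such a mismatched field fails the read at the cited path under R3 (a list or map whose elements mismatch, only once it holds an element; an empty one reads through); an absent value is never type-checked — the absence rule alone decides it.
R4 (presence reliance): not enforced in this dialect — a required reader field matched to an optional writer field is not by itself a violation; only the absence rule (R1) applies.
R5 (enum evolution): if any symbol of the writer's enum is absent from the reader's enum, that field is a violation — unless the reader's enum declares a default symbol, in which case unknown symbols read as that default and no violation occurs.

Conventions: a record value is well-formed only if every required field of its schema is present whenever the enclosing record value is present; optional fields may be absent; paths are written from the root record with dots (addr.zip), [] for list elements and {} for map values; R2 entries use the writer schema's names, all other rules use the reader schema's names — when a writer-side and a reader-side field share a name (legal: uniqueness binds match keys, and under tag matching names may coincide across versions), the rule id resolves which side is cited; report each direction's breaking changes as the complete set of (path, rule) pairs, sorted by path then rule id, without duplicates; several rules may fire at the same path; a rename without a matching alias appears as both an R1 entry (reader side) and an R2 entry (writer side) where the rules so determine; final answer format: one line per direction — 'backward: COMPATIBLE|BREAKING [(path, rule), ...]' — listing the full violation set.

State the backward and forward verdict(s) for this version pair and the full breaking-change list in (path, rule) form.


each type pair in Shipment: writer, then reader
backward pass over Shipment, reader schema v2, writer schema v1:
  tier: Kind -> Kind, writer required; from tier
  scores: map<string, bool> -> map<string, bool>, writer required; from scores
  meta: Audit -> Audit, writer optional; from meta
  latitude: float32 -> float32, writer required; from latitude
  weight: float64 -> float64, writer required; from weight
  rating: float64 -> float64, writer required; from rating
  meta.blob: bytes -> bytes, writer optional; from meta.blob
  meta.email has no writer counterpart
  meta.verified: bool -> bool, writer optional; from meta.archived
  meta.zip has no writer counterpart
  meta.owner: string -> string, writer required; from meta.street
  writer field meta.zip has no reader counterpart
  R1 fires at meta.email
  => backward verdict for Shipment: BREAKING, 1 violation(s)
forward pass over Shipment, reader schema v1, writer schema v2:
  tier: Kind -> Kind, writer required; from tier
  scores: map<string, bool> -> map<string, bool>, writer required; from scores
  meta: Audit -> Audit, writer optional; from meta
  latitude: float32 -> float32, writer required; from latitude
  weight: float64 -> float64, writer required; from weight
  rating: float64 -> float64, writer required; from rating
  meta.blob: bytes -> bytes, writer optional; from meta.blob
  meta.archived: bool -> bool, writer optional; from meta.verified
  meta.zip has no writer counterpart
  meta.street: string -> string, writer required; from meta.owner
  writer field meta.email has no reader counterpart
  writer field meta.zip has no reader counterpart
  nothing fires on Shipment: forward is COMPATIBLE

backward: BREAKING [(meta.email, R1)]; forward: COMPATIBLE []


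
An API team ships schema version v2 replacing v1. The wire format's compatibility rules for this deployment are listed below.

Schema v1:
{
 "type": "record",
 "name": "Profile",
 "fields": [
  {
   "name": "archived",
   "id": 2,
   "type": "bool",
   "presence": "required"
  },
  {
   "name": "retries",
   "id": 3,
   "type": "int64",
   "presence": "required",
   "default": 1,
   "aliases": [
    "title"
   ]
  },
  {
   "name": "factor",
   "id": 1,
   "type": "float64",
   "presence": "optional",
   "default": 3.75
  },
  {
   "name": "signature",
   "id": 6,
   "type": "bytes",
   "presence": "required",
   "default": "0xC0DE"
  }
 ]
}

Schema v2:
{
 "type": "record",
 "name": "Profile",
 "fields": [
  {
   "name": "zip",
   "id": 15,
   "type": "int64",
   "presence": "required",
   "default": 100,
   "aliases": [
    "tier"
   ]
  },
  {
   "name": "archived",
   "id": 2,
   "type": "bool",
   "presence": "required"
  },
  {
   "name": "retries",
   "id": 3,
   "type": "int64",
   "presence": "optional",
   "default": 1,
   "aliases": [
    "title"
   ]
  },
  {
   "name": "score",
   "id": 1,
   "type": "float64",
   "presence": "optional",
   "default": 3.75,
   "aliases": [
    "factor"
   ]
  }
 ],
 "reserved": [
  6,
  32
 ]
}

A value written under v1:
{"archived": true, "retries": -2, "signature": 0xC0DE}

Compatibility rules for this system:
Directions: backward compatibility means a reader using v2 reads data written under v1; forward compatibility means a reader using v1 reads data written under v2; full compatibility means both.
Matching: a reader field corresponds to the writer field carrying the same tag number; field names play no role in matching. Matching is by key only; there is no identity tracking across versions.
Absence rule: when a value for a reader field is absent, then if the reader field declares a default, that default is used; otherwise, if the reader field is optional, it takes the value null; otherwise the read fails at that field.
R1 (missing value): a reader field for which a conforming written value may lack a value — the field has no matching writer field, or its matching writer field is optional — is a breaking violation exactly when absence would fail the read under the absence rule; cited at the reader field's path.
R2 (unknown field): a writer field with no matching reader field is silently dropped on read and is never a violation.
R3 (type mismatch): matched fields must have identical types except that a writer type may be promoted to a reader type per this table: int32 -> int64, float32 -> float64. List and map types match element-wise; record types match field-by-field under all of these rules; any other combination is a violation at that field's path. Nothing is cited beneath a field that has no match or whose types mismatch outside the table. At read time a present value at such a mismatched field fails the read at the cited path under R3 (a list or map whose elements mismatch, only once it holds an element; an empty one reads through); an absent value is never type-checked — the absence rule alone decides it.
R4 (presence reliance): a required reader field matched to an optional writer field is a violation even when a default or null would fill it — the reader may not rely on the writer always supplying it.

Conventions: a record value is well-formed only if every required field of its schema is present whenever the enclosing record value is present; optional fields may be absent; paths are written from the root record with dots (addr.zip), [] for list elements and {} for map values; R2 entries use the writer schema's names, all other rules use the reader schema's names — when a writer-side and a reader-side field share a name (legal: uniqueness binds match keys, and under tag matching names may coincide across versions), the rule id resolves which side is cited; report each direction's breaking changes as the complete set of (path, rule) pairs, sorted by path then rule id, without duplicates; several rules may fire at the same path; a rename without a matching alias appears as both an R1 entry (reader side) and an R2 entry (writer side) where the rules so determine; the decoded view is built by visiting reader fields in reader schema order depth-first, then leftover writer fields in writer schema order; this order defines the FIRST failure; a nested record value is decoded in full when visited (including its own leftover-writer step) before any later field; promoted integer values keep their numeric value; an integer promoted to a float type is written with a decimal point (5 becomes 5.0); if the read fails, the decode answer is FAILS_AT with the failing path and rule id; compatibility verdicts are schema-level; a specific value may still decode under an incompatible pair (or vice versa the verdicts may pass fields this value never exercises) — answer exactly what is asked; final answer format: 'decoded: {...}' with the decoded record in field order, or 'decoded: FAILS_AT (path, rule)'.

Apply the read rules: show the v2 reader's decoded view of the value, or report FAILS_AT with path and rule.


decoded: {"zip": 100, "archived": true, "retries": -2, "score": 3.75}

the writer's type comes first in each Profile pair
decoding the Profile value with the v2 reader:
  zip := 100 (absent -> default)
  archived := true
  retries := -2
  score := 3.75 (absent -> default)
  writer signature: unknown -> dropped
  => decoded: {"zip": 100, "archived": true, "retries": -2, "score": 3.75}
the rest of the Profile diff is inert for this question:
  field retries in record Profile: required changed to optional -> shifts the Profile verdicts, not this decode


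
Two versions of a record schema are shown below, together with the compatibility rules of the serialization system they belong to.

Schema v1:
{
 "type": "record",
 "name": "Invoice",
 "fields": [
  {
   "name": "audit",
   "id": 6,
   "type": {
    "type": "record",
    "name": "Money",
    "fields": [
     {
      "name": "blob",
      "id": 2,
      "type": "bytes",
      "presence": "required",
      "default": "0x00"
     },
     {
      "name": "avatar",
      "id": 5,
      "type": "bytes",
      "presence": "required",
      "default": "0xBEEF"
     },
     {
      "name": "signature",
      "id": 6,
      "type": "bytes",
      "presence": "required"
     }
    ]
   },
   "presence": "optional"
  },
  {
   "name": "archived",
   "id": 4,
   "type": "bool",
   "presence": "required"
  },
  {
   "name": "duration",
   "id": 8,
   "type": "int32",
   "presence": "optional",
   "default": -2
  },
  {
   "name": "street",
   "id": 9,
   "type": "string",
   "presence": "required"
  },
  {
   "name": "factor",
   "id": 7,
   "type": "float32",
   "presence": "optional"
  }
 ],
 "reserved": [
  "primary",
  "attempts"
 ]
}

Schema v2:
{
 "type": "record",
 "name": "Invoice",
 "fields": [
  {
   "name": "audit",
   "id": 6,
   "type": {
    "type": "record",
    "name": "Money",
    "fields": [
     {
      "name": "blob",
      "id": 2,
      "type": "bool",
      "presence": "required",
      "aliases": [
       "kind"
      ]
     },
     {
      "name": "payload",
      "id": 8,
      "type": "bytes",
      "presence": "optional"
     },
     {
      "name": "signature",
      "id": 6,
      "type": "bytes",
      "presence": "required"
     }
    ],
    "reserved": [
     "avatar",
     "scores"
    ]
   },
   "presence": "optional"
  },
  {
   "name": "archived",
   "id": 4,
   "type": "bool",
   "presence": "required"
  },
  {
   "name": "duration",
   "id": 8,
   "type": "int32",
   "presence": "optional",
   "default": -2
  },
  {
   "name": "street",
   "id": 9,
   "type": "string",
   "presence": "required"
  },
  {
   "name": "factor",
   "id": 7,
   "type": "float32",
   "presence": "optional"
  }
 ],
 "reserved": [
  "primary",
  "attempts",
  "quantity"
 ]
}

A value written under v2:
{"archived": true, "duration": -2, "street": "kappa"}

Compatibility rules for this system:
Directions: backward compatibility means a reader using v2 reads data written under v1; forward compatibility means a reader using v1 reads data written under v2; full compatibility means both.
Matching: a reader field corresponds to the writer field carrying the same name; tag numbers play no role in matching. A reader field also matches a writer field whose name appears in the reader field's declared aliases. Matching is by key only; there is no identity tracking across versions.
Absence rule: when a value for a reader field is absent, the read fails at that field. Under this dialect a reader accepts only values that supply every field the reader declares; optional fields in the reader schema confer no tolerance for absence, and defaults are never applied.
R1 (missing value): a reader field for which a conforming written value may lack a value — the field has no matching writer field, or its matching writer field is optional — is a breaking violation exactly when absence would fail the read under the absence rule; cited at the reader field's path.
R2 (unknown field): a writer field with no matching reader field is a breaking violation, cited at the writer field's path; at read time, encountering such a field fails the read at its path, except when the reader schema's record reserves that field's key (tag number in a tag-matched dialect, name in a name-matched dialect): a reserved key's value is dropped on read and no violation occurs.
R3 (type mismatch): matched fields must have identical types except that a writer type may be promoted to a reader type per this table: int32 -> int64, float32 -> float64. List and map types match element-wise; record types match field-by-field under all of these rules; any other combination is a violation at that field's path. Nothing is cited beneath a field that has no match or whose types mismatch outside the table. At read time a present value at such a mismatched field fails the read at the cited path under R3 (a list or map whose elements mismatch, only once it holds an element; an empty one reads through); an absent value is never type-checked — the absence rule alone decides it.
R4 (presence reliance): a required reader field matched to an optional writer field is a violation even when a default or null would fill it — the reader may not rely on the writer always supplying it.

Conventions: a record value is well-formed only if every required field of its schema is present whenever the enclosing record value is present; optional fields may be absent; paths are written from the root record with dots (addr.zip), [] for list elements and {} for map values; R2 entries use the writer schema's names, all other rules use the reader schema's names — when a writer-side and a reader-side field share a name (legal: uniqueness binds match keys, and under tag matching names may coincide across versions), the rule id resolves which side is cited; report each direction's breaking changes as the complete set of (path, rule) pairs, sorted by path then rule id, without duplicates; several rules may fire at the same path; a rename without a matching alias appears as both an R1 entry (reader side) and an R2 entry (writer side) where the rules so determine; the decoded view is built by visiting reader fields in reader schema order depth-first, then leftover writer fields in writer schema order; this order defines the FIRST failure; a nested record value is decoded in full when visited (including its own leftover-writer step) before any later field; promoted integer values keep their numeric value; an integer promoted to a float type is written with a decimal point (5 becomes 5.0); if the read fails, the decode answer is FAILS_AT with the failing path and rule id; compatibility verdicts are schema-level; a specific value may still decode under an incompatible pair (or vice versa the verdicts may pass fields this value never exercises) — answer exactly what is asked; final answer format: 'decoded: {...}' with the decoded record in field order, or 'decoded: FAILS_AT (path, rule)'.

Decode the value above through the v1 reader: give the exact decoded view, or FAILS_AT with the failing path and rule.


decoded: FAILS_AT (audit, R1)

each type pair in Invoice: writer, then reader
decode (reader v1):
  read fails at audit under R1 (no fill)
  => FAILS_AT (audit, R1)
diffs on Invoice not affecting the asked answer:
  added field payload to record Money: optional bytes, tag 8 (in v2 it sits immediately before signature) -> schema-level compatibility only; this Invoice value's decode is unchanged
  removed field avatar from record Money (its key "avatar" joins the reserved list) -> schema-level compatibility only; this Invoice value's decode is unchanged
  field blob in record Money: type bytes changed to bool (its default is dropped) -> schema-level compatibility only; this Invoice value's decode is unchanged


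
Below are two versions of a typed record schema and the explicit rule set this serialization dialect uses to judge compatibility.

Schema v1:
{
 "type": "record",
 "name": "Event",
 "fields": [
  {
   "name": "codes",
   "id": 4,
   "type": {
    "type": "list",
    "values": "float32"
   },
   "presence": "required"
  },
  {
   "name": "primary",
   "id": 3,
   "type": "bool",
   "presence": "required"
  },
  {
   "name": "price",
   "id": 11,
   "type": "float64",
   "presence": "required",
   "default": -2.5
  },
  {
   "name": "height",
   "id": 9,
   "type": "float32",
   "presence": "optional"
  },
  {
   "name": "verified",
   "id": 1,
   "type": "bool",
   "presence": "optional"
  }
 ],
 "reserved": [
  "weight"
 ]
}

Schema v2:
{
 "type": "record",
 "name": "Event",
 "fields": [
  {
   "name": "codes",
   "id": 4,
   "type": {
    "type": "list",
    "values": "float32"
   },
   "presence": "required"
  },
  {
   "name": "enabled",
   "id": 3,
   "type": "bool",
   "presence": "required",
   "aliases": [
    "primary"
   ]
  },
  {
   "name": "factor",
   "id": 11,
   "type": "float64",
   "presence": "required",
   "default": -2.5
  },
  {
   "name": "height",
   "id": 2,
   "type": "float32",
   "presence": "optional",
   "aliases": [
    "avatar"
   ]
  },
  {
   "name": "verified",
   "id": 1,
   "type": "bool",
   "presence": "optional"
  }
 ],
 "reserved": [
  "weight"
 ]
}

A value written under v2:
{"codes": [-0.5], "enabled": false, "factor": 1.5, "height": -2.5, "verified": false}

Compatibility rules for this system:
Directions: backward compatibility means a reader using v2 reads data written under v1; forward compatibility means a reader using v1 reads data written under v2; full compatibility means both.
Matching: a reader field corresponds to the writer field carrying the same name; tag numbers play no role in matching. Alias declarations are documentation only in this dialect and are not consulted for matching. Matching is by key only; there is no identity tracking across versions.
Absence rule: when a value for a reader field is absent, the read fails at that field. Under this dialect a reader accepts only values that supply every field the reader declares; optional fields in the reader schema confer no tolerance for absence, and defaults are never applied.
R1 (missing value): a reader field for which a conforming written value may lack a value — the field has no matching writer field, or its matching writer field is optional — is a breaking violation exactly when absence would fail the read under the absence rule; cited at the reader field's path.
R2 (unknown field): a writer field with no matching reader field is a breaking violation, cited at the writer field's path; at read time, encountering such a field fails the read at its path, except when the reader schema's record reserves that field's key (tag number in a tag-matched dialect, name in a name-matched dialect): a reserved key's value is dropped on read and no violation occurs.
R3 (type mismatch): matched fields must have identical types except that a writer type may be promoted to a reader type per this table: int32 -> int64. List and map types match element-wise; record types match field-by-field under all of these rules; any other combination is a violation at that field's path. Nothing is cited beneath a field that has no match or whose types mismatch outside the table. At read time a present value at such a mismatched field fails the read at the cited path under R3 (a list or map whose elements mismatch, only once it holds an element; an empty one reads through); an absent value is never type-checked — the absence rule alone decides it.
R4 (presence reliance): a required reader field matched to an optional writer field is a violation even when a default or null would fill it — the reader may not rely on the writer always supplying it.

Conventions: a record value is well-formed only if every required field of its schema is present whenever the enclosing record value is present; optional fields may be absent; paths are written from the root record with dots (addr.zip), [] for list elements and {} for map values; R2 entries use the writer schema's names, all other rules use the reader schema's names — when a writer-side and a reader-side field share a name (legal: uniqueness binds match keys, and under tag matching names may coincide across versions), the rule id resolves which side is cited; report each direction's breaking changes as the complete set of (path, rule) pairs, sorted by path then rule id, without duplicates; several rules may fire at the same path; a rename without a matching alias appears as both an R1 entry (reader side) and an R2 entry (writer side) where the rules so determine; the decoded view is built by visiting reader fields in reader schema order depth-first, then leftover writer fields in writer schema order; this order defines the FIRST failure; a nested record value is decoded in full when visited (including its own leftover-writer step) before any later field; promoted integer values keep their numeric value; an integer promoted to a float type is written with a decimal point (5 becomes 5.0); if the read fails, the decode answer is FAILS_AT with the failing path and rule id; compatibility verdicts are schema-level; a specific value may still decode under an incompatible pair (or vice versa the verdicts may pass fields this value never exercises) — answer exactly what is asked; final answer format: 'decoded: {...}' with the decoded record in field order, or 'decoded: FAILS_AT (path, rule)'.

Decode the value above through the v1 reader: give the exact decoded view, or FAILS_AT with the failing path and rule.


the writer's type comes first in each Event pair
decoding the Event value with the v1 reader:
  codes := [-0.5]
  read fails at primary under R1 (no fill)
  => FAILS_AT (primary, R1)
remaining Event differences; none change what is asked:
  renamed field price to factor in record Event -> changes Event's schema-level verdicts only — the decode of this value is the same
  field height in record Event: tag 9 changed to 2 -> inert under this dialect — no rule fires on Event and the result does not move

decoded: FAILS_AT (primary, R1)
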